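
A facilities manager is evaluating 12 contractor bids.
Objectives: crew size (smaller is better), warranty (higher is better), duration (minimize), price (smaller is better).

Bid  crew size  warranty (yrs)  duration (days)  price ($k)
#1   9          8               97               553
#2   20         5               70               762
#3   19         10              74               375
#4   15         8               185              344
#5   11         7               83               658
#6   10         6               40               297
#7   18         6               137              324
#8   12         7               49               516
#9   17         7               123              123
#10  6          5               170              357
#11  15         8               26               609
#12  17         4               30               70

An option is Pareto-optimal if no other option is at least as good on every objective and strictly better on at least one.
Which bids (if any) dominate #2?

#6: crew size 10≤20, warranty 6≥5, duration 40≤70, price 297≤762 — dominates #2.
#8: crew size 12≤20, warranty 7≥5, duration 49≤70, price 516≤762 — dominates #2.
#11: crew size 15≤20, warranty 8≥5, duration 26≤70, price 609≤762 — dominates #2.
Others (#1, #3, #4, #5, #7, #9, #10, #12) are each worse than #2 on at least one objective.

#6, #8, #11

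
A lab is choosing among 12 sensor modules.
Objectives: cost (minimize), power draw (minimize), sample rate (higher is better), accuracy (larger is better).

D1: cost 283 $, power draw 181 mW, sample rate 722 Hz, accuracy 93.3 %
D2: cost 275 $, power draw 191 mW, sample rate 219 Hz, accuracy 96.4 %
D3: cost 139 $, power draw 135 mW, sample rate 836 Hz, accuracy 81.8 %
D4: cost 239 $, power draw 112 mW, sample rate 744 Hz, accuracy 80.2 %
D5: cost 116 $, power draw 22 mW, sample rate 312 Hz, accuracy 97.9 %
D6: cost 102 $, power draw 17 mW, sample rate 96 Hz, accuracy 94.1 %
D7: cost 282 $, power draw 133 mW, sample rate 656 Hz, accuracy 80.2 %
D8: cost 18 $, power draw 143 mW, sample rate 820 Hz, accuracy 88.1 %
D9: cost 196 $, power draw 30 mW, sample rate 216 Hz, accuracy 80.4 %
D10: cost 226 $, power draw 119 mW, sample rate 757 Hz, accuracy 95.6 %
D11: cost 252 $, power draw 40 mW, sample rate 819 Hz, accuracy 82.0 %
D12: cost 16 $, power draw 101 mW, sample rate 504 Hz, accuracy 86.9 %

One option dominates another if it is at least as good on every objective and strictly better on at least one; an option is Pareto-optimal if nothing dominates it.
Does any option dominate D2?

Yes

D5 vs D2: cost 116≤275, power draw 22≤191, sample rate 312≥219, accuracy 97.9≥96.4 — D5 is at least as good on every objective and strictly better on at least one, so D5 dominates D2.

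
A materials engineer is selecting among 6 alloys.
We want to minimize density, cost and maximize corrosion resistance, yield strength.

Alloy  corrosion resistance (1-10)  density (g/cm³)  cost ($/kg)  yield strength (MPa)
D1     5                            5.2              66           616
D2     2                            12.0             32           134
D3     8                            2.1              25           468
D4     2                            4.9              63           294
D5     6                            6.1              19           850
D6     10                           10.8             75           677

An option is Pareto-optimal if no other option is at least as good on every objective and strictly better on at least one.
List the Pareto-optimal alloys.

D1, D3, D5, D6

D1: not dominated.
D2: dominated by D3 (corrosion resistance 8≥2, density 2.1≤12.0, cost 25≤32, yield strength 468≥134).
D3: not dominated (best density).
D4: dominated by D3 (corrosion resistance 8≥2, density 2.1≤4.9, cost 25≤63, yield strength 468≥294).
D5: not dominated (best cost).
D6: not dominated (best corrosion resistance).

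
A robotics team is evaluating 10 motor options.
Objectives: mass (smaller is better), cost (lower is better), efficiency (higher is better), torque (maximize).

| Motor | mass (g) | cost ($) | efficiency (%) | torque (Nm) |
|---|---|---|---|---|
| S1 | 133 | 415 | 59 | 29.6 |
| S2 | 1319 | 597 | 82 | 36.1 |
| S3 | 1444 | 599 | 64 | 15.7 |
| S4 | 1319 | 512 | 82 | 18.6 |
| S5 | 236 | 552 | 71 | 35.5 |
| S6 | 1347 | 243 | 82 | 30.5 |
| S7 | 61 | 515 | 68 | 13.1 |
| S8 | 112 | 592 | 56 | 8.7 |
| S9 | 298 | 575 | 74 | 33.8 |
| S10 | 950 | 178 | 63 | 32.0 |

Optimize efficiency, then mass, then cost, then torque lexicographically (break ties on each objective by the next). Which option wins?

First maximize efficiency: best is 82, kept {S2, S4, S6}.
Then minimize mass: best is 1319, kept {S2, S4}.
Then minimize cost: best is 512, kept {S4}.

S4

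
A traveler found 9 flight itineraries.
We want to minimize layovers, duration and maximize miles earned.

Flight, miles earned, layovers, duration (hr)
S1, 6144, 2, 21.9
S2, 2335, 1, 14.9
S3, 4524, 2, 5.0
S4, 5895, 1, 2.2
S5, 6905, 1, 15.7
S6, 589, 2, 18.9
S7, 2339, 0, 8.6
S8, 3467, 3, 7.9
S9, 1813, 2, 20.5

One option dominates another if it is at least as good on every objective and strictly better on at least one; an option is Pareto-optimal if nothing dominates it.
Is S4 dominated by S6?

S6 vs S4: S6 is worse on miles earned (589 vs 5895), so it does not dominate S4.

No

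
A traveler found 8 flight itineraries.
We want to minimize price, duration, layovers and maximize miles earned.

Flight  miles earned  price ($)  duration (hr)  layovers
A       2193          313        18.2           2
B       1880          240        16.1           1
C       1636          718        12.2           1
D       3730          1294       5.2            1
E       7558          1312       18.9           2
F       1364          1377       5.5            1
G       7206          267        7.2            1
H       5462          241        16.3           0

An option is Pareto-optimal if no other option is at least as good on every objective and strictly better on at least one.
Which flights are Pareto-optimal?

B, D, E, G, H

A: dominated by G (miles earned 7206≥2193, price 267≤313, duration 7.2≤18.2, layovers 1≤2).
B: not dominated (best price).
C: dominated by G (miles earned 7206≥1636, price 267≤718, duration 7.2≤12.2, layovers 1≤1).
D: not dominated (best duration).
E: not dominated (best miles earned).
F: dominated by D (miles earned 3730≥1364, price 1294≤1377, duration 5.2≤5.5, layovers 1≤1).
G: not dominated.
H: not dominated (best layovers).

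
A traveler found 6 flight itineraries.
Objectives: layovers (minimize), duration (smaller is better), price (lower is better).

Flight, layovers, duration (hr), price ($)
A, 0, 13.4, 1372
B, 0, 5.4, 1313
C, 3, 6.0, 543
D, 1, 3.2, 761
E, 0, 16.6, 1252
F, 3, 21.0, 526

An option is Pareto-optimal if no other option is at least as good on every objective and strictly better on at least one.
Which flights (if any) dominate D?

none

A: worse on duration (13.4 vs 3.2).
B: worse on duration (5.4 vs 3.2).
C: worse on layovers (3 vs 1).
E: worse on duration (16.6 vs 3.2).
F: worse on layovers (3 vs 1).
No option dominates D.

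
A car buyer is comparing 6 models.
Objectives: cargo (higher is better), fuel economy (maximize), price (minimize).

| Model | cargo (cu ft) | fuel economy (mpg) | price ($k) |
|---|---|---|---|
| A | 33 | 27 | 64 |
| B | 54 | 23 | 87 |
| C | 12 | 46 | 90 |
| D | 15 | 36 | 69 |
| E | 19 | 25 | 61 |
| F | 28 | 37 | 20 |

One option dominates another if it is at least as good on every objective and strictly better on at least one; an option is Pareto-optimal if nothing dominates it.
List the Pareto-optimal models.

A, B, C, F

A: not dominated.
B: not dominated (best cargo).
C: not dominated (best fuel economy).
D: dominated by F (cargo 28≥15, fuel economy 37≥36, price 20≤69).
E: dominated by F (cargo 28≥19, fuel economy 37≥25, price 20≤61).
F: not dominated (best price).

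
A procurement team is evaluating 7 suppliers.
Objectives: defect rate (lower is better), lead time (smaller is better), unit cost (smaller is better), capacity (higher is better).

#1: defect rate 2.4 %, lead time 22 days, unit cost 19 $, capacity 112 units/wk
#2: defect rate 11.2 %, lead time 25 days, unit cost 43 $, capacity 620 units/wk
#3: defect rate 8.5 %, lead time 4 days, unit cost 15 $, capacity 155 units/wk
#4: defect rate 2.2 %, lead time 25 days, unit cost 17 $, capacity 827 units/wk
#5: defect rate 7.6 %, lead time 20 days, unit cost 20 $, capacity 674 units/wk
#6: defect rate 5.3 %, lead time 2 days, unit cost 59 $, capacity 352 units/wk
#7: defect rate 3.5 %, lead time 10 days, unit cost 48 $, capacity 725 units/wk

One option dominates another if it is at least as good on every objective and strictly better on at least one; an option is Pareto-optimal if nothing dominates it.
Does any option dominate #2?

Yes

#4 vs #2: defect rate 2.2≤11.2, lead time 25≤25, unit cost 17≤43, capacity 827≥620 — #4 is at least as good on every objective and strictly better on at least one, so #4 dominates #2.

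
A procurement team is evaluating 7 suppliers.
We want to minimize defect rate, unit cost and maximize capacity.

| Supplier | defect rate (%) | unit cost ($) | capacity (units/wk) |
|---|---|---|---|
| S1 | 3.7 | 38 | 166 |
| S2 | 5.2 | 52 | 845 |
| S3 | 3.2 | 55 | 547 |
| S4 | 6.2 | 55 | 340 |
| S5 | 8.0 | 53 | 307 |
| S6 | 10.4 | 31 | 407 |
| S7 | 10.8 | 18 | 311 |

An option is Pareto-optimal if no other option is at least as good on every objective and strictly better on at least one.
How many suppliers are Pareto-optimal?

S1: not dominated.
S2: not dominated (best capacity).
S3: not dominated (best defect rate).
S4: dominated by S2 (defect rate 5.2≤6.2, unit cost 52≤55, capacity 845≥340).
S5: dominated by S2 (defect rate 5.2≤8.0, unit cost 52≤53, capacity 845≥307).
S6: not dominated.
S7: not dominated (best unit cost).
Pareto-optimal: S1, S2, S3, S6, S7 → 5.

5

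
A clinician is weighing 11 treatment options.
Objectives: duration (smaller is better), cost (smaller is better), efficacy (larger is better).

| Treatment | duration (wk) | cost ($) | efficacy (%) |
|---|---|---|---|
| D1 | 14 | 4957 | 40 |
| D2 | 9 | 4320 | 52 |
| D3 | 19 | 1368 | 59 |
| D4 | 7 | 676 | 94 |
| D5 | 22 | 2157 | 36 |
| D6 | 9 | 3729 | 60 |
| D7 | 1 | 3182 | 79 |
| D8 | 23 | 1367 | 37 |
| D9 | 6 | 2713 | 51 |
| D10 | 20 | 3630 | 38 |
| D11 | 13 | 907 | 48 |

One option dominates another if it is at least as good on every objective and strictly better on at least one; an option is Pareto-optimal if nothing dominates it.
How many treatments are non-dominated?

D1: dominated by D2 (duration 9≤14, cost 4320≤4957, efficacy 52≥40).
D2: dominated by D4 (duration 7≤9, cost 676≤4320, efficacy 94≥52).
D3: dominated by D4 (duration 7≤19, cost 676≤1368, efficacy 94≥59).
D4: not dominated (best cost).
D5: dominated by D3 (duration 19≤22, cost 1368≤2157, efficacy 59≥36).
D6: dominated by D4 (duration 7≤9, cost 676≤3729, efficacy 94≥60).
D7: not dominated (best duration).
D8: dominated by D4 (duration 7≤23, cost 676≤1367, efficacy 94≥37).
D9: not dominated.
D10: dominated by D3 (duration 19≤20, cost 1368≤3630, efficacy 59≥38).
D11: dominated by D4 (duration 7≤13, cost 676≤907, efficacy 94≥48).
Pareto-optimal: D4, D7, D9 → 3.

3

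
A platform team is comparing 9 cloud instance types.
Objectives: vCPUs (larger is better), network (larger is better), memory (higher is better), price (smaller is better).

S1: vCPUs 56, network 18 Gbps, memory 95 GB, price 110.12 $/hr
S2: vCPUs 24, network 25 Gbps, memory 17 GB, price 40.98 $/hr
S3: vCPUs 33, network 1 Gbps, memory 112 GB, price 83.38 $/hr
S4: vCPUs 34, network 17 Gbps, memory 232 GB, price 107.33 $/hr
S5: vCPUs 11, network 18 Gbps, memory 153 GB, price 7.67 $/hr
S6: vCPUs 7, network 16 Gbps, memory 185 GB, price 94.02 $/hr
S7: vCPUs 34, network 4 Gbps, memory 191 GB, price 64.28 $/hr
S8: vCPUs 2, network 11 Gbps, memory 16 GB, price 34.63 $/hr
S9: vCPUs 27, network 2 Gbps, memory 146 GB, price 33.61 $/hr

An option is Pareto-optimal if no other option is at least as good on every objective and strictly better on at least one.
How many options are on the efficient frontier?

S1: not dominated (best vCPUs).
S2: not dominated (best network).
S3: dominated by S7 (vCPUs 34≥33, network 4≥1, memory 191≥112, price 64.28≤83.38).
S4: not dominated (best memory).
S5: not dominated (best price).
S6: not dominated.
S7: not dominated.
S8: dominated by S5 (vCPUs 11≥2, network 18≥11, memory 153≥16, price 7.67≤34.63).
S9: not dominated.
Pareto-optimal: S1, S2, S4, S5, S6, S7, S9 → 7.

7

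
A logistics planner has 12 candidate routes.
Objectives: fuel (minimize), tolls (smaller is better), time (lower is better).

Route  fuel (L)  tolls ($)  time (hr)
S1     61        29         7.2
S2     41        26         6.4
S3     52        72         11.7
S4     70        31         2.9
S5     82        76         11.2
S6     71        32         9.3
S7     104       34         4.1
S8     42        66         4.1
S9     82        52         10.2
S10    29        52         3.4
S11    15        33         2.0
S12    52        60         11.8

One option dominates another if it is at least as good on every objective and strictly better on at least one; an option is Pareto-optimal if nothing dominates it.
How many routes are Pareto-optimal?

3

S1: dominated by S2 (fuel 41≤61, tolls 26≤29, time 6.4≤7.2).
S2: not dominated (best tolls).
S3: dominated by S2 (fuel 41≤52, tolls 26≤72, time 6.4≤11.7).
S4: not dominated.
S5: dominated by S1 (fuel 61≤82, tolls 29≤76, time 7.2≤11.2).
S6: dominated by S1 (fuel 61≤71, tolls 29≤32, time 7.2≤9.3).
S7: dominated by S4 (fuel 70≤104, tolls 31≤34, time 2.9≤4.1).
S8: dominated by S10 (fuel 29≤42, tolls 52≤66, time 3.4≤4.1).
S9: dominated by S1 (fuel 61≤82, tolls 29≤52, time 7.2≤10.2).
S10: dominated by S11 (fuel 15≤29, tolls 33≤52, time 2.0≤3.4).
S11: not dominated (best fuel).
S12: dominated by S2 (fuel 41≤52, tolls 26≤60, time 6.4≤11.8).
Pareto-optimal: S2, S4, S11 → 3.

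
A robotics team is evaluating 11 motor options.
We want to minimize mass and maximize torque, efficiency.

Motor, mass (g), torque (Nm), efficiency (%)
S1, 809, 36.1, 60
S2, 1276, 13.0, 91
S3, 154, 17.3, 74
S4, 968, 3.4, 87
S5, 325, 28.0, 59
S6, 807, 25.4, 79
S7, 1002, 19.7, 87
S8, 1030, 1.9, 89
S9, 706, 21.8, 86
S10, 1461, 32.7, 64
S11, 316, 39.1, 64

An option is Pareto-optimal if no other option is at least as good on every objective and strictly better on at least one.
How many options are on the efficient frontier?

8

S1: dominated by S11 (mass 316≤809, torque 39.1≥36.1, efficiency 64≥60).
S2: not dominated (best efficiency).
S3: not dominated (best mass).
S4: not dominated.
S5: dominated by S11 (mass 316≤325, torque 39.1≥28.0, efficiency 64≥59).
S6: not dominated.
S7: not dominated.
S8: not dominated.
S9: not dominated.
S10: dominated by S11 (mass 316≤1461, torque 39.1≥32.7, efficiency 64≥64).
S11: not dominated (best torque).
Pareto-optimal: S2, S3, S4, S6, S7, S8, S9, S11 → 8.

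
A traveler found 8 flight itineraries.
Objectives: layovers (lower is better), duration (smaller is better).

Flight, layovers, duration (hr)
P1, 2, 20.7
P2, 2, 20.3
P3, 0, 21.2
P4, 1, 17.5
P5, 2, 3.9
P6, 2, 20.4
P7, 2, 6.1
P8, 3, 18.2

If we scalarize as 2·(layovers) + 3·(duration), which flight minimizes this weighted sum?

P1: 2·2 + 3·20.7 = 66.1
P2: 2·2 + 3·20.3 = 64.9
P3: 2·0 + 3·21.2 = 63.6
P4: 2·1 + 3·17.5 = 54.5
P5: 2·2 + 3·3.9 = 15.7
P6: 2·2 + 3·20.4 = 65.2
P7: 2·2 + 3·6.1 = 22.3
P8: 2·3 + 3·18.2 = 60.6
Lowest: P5 at 15.7.

P5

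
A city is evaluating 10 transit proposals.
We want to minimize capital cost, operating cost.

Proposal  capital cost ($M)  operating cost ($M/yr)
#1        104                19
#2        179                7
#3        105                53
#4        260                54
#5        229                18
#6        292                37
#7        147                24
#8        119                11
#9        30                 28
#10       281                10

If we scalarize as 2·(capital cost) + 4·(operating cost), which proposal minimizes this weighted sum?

#1: 2·104 + 4·19 = 284
#2: 2·179 + 4·7 = 386
#3: 2·105 + 4·53 = 422
#4: 2·260 + 4·54 = 736
#5: 2·229 + 4·18 = 530
#6: 2·292 + 4·37 = 732
#7: 2·147 + 4·24 = 390
#8: 2·119 + 4·11 = 282
#9: 2·30 + 4·28 = 172
#10: 2·281 + 4·10 = 602
Lowest: #9 at 172.

#9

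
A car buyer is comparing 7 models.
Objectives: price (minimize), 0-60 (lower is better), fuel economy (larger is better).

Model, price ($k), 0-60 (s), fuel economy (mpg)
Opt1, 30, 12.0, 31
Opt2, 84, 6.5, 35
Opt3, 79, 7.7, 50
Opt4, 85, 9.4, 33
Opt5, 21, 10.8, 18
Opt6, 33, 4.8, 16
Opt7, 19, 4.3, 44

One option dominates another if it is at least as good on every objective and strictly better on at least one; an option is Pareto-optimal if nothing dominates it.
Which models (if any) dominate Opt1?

Opt7

Opt7: price 19≤30, 0-60 4.3≤12.0, fuel economy 44≥31 — dominates Opt1.
Others (Opt2, Opt3, Opt4, Opt5, Opt6) are each worse than Opt1 on at least one objective.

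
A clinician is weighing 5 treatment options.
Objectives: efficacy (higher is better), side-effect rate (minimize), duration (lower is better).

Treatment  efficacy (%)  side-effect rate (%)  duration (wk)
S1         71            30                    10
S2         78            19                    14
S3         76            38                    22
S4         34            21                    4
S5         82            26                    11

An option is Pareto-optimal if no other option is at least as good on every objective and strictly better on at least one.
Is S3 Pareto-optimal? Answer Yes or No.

S2 vs S3: efficacy 78≥76, side-effect rate 19≤38, duration 14≤22 — S2 is at least as good on every objective and strictly better on at least one, so S2 dominates S3.

No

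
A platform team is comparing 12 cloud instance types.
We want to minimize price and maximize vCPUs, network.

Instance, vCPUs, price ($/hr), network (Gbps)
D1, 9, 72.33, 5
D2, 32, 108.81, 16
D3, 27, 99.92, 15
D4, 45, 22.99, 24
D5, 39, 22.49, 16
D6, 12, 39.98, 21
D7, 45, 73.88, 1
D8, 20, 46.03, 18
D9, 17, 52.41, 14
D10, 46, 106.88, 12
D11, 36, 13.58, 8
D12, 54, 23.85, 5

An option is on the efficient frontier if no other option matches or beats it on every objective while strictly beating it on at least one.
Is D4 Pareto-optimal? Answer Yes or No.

D1: worse on vCPUs (9 vs 45).
D2: worse on vCPUs (32 vs 45).
D3: worse on vCPUs (27 vs 45).
D5: worse on vCPUs (39 vs 45).
D6: worse on vCPUs (12 vs 45).
D7: worse on price (73.88 vs 22.99).
D8: worse on vCPUs (20 vs 45).
D9: worse on vCPUs (17 vs 45).
D10: worse on price (106.88 vs 22.99).
D11: worse on vCPUs (36 vs 45).
D12: worse on price (23.85 vs 22.99).
No option is at least as good as D4 on every objective and strictly better on one.

Yes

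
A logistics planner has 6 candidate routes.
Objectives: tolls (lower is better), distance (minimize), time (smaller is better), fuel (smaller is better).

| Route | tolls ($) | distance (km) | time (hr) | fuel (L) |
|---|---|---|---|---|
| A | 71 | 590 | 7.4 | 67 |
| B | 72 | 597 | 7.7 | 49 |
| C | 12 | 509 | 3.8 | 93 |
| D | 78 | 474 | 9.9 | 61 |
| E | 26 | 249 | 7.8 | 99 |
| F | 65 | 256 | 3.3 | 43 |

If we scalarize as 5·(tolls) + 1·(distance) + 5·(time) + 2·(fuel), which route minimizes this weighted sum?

A: 5·71 + 1·590 + 5·7.4 + 2·67 = 1116.0
B: 5·72 + 1·597 + 5·7.7 + 2·49 = 1093.5
C: 5·12 + 1·509 + 5·3.8 + 2·93 = 774.0
D: 5·78 + 1·474 + 5·9.9 + 2·61 = 1035.5
E: 5·26 + 1·249 + 5·7.8 + 2·99 = 616.0
F: 5·65 + 1·256 + 5·3.3 + 2·43 = 683.5
Lowest: E at 616.0.

E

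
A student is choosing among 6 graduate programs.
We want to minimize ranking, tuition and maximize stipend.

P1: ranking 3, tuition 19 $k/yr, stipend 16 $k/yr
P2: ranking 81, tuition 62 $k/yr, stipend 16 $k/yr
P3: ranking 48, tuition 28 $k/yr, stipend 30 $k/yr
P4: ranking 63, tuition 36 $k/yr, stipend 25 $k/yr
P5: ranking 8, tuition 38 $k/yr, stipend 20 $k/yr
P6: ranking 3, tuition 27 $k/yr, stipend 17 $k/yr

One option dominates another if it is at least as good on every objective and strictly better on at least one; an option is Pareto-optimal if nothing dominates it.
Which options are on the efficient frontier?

P1, P3, P5, P6

P1: not dominated (best tuition).
P2: dominated by P1 (ranking 3≤81, tuition 19≤62, stipend 16≥16).
P3: not dominated (best stipend).
P4: dominated by P3 (ranking 48≤63, tuition 28≤36, stipend 30≥25).
P5: not dominated.
P6: not dominated.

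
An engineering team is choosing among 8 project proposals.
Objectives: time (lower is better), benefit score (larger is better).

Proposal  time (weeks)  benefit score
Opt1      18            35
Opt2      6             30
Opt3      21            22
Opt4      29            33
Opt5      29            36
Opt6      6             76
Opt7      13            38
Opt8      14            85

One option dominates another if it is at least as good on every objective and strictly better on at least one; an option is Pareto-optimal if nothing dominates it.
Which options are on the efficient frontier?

Opt1: dominated by Opt6 (time 6≤18, benefit score 76≥35).
Opt2: dominated by Opt6 (time 6≤6, benefit score 76≥30).
Opt3: dominated by Opt1 (time 18≤21, benefit score 35≥22).
Opt4: dominated by Opt1 (time 18≤29, benefit score 35≥33).
Opt5: dominated by Opt6 (time 6≤29, benefit score 76≥36).
Opt6: not dominated.
Opt7: dominated by Opt6 (time 6≤13, benefit score 76≥38).
Opt8: not dominated (best benefit score).

Opt6, Opt8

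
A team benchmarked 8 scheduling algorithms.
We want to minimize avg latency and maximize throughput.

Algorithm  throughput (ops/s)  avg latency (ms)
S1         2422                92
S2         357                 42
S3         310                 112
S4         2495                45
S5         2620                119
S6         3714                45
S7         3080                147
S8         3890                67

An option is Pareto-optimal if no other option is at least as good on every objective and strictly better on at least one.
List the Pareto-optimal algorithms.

S2, S6, S8

S1: dominated by S4 (throughput 2495≥2422, avg latency 45≤92).
S2: not dominated (best avg latency).
S3: dominated by S1 (throughput 2422≥310, avg latency 92≤112).
S4: dominated by S6 (throughput 3714≥2495, avg latency 45≤45).
S5: dominated by S6 (throughput 3714≥2620, avg latency 45≤119).
S6: not dominated.
S7: dominated by S6 (throughput 3714≥3080, avg latency 45≤147).
S8: not dominated (best throughput).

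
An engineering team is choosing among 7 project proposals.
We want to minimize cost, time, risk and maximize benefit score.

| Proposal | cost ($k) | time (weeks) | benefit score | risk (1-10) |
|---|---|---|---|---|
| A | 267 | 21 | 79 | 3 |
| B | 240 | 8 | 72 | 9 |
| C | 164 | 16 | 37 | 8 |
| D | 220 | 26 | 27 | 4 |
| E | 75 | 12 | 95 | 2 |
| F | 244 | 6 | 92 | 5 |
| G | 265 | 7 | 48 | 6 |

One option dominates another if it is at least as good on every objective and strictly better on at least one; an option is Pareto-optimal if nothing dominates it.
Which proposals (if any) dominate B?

none

A: worse on cost (267 vs 240).
C: worse on time (16 vs 8).
D: worse on time (26 vs 8).
E: worse on time (12 vs 8).
F: worse on cost (244 vs 240).
G: worse on cost (265 vs 240).
No option dominates B.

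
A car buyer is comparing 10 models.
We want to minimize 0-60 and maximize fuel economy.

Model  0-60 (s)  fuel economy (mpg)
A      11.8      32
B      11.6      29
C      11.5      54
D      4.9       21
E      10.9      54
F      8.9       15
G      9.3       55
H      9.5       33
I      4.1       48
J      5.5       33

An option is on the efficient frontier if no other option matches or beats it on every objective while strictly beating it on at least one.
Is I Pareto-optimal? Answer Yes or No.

A: worse on 0-60 (11.8 vs 4.1).
B: worse on 0-60 (11.6 vs 4.1).
C: worse on 0-60 (11.5 vs 4.1).
D: worse on 0-60 (4.9 vs 4.1).
E: worse on 0-60 (10.9 vs 4.1).
F: worse on 0-60 (8.9 vs 4.1).
G: worse on 0-60 (9.3 vs 4.1).
H: worse on 0-60 (9.5 vs 4.1).
J: worse on 0-60 (5.5 vs 4.1).
No option is at least as good as I on every objective and strictly better on one.

Yes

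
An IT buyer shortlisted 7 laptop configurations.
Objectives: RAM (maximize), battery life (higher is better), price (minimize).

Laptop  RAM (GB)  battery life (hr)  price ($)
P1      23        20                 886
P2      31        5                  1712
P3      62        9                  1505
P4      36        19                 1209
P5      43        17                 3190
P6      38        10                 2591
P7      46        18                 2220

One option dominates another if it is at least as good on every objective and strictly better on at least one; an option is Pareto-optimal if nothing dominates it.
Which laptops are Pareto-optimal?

P1: not dominated (best battery life).
P2: dominated by P3 (RAM 62≥31, battery life 9≥5, price 1505≤1712).
P3: not dominated (best RAM).
P4: not dominated.
P5: dominated by P7 (RAM 46≥43, battery life 18≥17, price 2220≤3190).
P6: dominated by P7 (RAM 46≥38, battery life 18≥10, price 2220≤2591).
P7: not dominated.

P1, P3, P4, P7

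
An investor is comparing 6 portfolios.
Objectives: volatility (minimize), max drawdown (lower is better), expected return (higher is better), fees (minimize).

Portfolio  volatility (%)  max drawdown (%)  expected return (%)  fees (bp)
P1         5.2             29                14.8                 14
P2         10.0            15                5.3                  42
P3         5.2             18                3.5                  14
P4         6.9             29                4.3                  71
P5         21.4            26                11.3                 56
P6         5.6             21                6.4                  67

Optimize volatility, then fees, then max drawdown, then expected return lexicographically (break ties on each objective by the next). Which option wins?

First minimize volatility: best is 5.2, kept {P1, P3}.
Then minimize fees: best is 14, kept {P1, P3}.
Then minimize max drawdown: best is 18, kept {P3}.

P3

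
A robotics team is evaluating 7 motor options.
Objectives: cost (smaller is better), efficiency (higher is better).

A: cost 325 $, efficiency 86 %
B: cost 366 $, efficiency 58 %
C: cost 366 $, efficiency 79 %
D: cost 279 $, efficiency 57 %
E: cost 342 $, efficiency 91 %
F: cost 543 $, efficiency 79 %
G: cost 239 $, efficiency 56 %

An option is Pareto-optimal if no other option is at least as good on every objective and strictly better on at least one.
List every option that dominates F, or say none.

A: cost 325≤543, efficiency 86≥79 — dominates F.
C: cost 366≤543, efficiency 79≥79 — dominates F.
E: cost 342≤543, efficiency 91≥79 — dominates F.
Others (B, D, G) are each worse than F on at least one objective.

A, C, E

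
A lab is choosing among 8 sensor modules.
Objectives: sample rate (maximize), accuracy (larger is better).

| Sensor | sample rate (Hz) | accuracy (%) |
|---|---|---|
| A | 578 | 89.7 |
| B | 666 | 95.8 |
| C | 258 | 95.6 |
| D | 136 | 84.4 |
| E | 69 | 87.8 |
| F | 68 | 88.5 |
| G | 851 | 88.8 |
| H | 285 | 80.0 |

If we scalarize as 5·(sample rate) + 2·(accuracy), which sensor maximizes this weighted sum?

A: 5·578 + 2·89.7 = 3069.4
B: 5·666 + 2·95.8 = 3521.6
C: 5·258 + 2·95.6 = 1481.2
D: 5·136 + 2·84.4 = 848.8
E: 5·69 + 2·87.8 = 520.6
F: 5·68 + 2·88.5 = 517.0
G: 5·851 + 2·88.8 = 4432.6
H: 5·285 + 2·80.0 = 1585.0
Highest: G at 4432.6.

G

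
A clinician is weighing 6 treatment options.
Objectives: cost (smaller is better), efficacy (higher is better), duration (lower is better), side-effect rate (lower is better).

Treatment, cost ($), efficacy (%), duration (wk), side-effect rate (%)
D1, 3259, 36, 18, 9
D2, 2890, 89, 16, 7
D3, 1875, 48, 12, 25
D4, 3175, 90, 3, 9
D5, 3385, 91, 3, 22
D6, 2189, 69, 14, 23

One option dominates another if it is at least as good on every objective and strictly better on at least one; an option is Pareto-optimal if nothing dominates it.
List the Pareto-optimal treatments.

D1: dominated by D2 (cost 2890≤3259, efficacy 89≥36, duration 16≤18, side-effect rate 7≤9).
D2: not dominated (best side-effect rate).
D3: not dominated (best cost).
D4: not dominated.
D5: not dominated (best efficacy).
D6: not dominated.

D2, D3, D4, D5, D6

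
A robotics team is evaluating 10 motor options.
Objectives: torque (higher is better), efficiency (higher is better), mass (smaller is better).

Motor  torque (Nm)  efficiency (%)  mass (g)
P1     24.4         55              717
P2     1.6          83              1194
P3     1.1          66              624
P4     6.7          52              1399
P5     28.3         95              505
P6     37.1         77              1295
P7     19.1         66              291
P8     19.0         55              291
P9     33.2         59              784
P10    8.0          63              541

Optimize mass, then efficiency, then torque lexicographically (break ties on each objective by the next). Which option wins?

First minimize mass: best is 291, kept {P7, P8}.
Then maximize efficiency: best is 66, kept {P7}.

P7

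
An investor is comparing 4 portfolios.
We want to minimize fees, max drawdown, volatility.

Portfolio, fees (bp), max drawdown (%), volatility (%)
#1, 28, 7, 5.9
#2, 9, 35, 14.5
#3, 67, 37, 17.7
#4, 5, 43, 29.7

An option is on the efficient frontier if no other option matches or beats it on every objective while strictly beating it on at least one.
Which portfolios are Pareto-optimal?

#1: not dominated (best max drawdown).
#2: not dominated.
#3: dominated by #1 (fees 28≤67, max drawdown 7≤37, volatility 5.9≤17.7).
#4: not dominated (best fees).

#1, #2, #4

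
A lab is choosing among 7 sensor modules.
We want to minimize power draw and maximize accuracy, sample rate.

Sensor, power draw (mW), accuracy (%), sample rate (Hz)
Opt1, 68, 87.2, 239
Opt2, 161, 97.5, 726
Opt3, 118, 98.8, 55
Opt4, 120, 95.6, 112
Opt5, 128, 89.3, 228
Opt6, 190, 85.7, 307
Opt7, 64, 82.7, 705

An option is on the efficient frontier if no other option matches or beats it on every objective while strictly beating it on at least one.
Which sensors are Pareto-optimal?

Opt1: not dominated.
Opt2: not dominated (best sample rate).
Opt3: not dominated (best accuracy).
Opt4: not dominated.
Opt5: not dominated.
Opt6: dominated by Opt2 (power draw 161≤190, accuracy 97.5≥85.7, sample rate 726≥307).
Opt7: not dominated (best power draw).

Opt1, Opt2, Opt3, Opt4, Opt5, Opt7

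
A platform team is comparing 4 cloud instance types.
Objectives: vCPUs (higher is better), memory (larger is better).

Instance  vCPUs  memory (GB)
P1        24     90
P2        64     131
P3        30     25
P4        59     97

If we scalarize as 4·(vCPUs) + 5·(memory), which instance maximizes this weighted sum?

P2

P1: 4·24 + 5·90 = 546
P2: 4·64 + 5·131 = 911
P3: 4·30 + 5·25 = 245
P4: 4·59 + 5·97 = 721
Highest: P2 at 911.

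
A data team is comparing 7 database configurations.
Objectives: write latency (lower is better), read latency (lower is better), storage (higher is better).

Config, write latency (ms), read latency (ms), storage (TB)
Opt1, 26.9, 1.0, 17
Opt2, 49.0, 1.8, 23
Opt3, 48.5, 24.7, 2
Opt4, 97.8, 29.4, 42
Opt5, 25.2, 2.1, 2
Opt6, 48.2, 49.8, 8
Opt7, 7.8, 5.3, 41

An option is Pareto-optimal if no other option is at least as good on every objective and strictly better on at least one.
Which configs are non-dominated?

Opt1: not dominated (best read latency).
Opt2: not dominated.
Opt3: dominated by Opt1 (write latency 26.9≤48.5, read latency 1.0≤24.7, storage 17≥2).
Opt4: not dominated (best storage).
Opt5: not dominated.
Opt6: dominated by Opt1 (write latency 26.9≤48.2, read latency 1.0≤49.8, storage 17≥8).
Opt7: not dominated (best write latency).

Opt1, Opt2, Opt4, Opt5, Opt7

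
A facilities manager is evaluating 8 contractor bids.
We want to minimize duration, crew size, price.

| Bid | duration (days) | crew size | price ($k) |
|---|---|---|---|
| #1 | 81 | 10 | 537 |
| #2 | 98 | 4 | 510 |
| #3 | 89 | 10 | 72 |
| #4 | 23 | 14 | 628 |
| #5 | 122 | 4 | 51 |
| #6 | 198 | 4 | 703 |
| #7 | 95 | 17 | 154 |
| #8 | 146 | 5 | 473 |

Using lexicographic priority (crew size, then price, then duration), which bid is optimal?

#5

First minimize crew size: best is 4, kept {#2, #5, #6}.
Then minimize price: best is 51, kept {#5}.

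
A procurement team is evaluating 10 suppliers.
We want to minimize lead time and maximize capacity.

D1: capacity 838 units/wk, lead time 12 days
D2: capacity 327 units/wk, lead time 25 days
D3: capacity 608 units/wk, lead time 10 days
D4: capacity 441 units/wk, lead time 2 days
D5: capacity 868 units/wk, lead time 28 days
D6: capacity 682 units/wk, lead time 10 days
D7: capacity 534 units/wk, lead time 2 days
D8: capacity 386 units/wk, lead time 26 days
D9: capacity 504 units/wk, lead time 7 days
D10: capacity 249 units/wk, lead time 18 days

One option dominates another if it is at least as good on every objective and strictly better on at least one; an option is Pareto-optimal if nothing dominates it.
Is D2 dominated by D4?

Yes

D4 vs D2: capacity 441≥327, lead time 2≤25 — D4 is at least as good on every objective with at least one strict improvement.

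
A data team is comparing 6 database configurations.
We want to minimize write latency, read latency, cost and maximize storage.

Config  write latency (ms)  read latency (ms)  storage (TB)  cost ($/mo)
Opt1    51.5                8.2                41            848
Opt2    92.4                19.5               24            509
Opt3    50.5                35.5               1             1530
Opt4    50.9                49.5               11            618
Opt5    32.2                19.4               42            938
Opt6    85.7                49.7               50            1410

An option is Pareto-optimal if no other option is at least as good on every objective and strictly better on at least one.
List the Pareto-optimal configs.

Opt1: not dominated (best read latency).
Opt2: not dominated (best cost).
Opt3: dominated by Opt5 (write latency 32.2≤50.5, read latency 19.4≤35.5, storage 42≥1, cost 938≤1530).
Opt4: not dominated.
Opt5: not dominated (best write latency).
Opt6: not dominated (best storage).

Opt1, Opt2, Opt4, Opt5, Opt6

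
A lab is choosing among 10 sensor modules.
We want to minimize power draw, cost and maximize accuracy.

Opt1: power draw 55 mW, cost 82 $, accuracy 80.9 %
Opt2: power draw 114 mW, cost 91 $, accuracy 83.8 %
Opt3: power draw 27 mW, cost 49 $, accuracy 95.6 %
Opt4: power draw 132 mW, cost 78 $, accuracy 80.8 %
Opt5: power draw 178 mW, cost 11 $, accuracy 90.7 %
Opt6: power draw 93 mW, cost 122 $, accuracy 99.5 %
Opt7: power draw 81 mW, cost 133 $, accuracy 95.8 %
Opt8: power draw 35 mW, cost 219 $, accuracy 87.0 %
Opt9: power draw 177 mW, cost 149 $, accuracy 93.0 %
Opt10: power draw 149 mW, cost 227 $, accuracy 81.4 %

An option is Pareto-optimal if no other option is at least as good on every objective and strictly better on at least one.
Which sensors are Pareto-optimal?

Opt1: dominated by Opt3 (power draw 27≤55, cost 49≤82, accuracy 95.6≥80.9).
Opt2: dominated by Opt3 (power draw 27≤114, cost 49≤91, accuracy 95.6≥83.8).
Opt3: not dominated (best power draw).
Opt4: dominated by Opt3 (power draw 27≤132, cost 49≤78, accuracy 95.6≥80.8).
Opt5: not dominated (best cost).
Opt6: not dominated (best accuracy).
Opt7: not dominated.
Opt8: dominated by Opt3 (power draw 27≤35, cost 49≤219, accuracy 95.6≥87.0).
Opt9: dominated by Opt3 (power draw 27≤177, cost 49≤149, accuracy 95.6≥93.0).
Opt10: dominated by Opt2 (power draw 114≤149, cost 91≤227, accuracy 83.8≥81.4).

Opt3, Opt5, Opt6, Opt7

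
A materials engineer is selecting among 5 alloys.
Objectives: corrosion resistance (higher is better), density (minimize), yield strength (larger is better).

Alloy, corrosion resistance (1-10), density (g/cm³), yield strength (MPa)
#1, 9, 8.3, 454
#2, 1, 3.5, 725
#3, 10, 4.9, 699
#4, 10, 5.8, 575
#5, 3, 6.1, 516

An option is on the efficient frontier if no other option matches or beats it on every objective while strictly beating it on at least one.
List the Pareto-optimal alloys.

#1: dominated by #3 (corrosion resistance 10≥9, density 4.9≤8.3, yield strength 699≥454).
#2: not dominated (best density).
#3: not dominated.
#4: dominated by #3 (corrosion resistance 10≥10, density 4.9≤5.8, yield strength 699≥575).
#5: dominated by #3 (corrosion resistance 10≥3, density 4.9≤6.1, yield strength 699≥516).

#2, #3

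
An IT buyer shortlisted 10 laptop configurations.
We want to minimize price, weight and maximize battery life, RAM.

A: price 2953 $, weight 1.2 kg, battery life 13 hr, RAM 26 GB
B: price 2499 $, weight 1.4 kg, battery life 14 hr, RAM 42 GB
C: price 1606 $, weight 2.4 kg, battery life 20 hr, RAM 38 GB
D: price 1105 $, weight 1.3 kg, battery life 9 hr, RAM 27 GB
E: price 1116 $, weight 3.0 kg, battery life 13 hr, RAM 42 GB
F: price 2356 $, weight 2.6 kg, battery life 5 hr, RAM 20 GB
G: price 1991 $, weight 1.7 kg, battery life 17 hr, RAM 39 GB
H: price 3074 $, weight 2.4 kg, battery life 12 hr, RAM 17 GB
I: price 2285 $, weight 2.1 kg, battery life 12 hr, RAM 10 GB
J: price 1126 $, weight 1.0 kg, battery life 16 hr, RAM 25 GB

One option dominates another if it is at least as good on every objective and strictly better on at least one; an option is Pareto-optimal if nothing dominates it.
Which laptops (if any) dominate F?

C: price 1606≤2356, weight 2.4≤2.6, battery life 20≥5, RAM 38≥20 — dominates F.
D: price 1105≤2356, weight 1.3≤2.6, battery life 9≥5, RAM 27≥20 — dominates F.
G: price 1991≤2356, weight 1.7≤2.6, battery life 17≥5, RAM 39≥20 — dominates F.
J: price 1126≤2356, weight 1.0≤2.6, battery life 16≥5, RAM 25≥20 — dominates F.
Others (A, B, E, H, I) are each worse than F on at least one objective.

C, D, G, J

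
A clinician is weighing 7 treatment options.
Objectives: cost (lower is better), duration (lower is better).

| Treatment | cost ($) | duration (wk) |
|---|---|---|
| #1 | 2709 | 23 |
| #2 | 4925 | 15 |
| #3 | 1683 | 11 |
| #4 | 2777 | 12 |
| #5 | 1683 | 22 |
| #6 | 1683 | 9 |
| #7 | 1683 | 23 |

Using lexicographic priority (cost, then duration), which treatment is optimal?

First minimize cost: best is 1683, kept {#3, #5, #6, #7}.
Then minimize duration: best is 9, kept {#6}.

#6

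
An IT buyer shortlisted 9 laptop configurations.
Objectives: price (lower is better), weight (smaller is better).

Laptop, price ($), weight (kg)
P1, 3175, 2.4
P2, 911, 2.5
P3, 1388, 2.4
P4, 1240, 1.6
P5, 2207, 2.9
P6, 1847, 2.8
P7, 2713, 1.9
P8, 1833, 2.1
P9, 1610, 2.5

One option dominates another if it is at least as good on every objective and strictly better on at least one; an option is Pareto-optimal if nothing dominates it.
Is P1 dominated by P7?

Yes

P7 vs P1: price 2713≤3175, weight 1.9≤2.4 — P7 is at least as good on every objective with at least one strict improvement.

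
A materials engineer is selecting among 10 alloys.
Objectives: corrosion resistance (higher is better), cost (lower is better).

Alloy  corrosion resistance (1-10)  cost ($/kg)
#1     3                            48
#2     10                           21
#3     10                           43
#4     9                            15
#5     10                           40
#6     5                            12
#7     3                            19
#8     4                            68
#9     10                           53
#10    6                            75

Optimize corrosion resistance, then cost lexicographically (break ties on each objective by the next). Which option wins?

First maximize corrosion resistance: best is 10, kept {#2, #3, #5, #9}.
Then minimize cost: best is 21, kept {#2}.

#2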